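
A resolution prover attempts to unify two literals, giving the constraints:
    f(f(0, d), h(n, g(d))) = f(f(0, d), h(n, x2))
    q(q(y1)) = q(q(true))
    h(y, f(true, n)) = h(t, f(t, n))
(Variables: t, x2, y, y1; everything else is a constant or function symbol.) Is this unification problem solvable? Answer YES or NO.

Decompose f/2: f(0, d) = f(0, d),  h(n, g(d)) = h(n, x2).
Delete trivial equation f(0, d) = f(0, d).
Decompose h/2: n = n,  g(d) = x2.
Delete trivial equation n = n.
Bind x2 := g(d); no other remaining equation mentions x2.
Decompose q/1: q(y1) = q(true).
Decompose q/1: y1 = true.
Bind y1 := true; no other remaining equation mentions y1.
Decompose h/2: y = t,  f(true, n) = f(t, n).
Bind y := t; no other remaining equation mentions y.
Decompose f/2: true = t,  n = n.
Bind t := true; no other remaining equation mentions t. Substituting into the earlier binding gives y := true.
Delete trivial equation n = n.
No equations remain and no clash or occurs-check failure arose, so a unifier exists.

YES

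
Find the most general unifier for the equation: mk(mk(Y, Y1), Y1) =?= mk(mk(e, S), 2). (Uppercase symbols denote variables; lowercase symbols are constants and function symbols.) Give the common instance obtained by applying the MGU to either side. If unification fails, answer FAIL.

Decompose mk/2: mk(Y, Y1) =?= mk(e, S),  Y1 =?= 2.
Decompose mk/2: Y =?= e,  Y1 =?= S.
Bind Y := e; no other remaining equation mentions Y.
Bind Y1 := S; substituting into the remaining equation gives: S =?= 2.
Bind S := 2. Substituting into the earlier binding gives Y1 := 2.
Applying the MGU to either side gives mk(mk(e, 2), 2).

mk(mk(e, 2), 2)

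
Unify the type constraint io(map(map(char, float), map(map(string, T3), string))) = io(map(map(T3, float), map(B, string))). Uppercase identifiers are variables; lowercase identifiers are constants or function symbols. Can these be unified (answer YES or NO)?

YES

Decompose io/1: map(map(char, float), map(map(string, T3), string)) = map(map(T3, float), map(B, string)).
Decompose map/2: map(char, float) = map(T3, float),  map(map(string, T3), string) = map(B, string).
Decompose map/2: char = T3,  float = float.
Bind T3 := char; substituting into the one remaining equation that mentions T3 gives: map(map(string, char), string) = map(B, string).
Delete trivial equation float = float.
Decompose map/2: map(string, char) = B,  string = string.
Bind B := map(string, char); no other remaining equation mentions B.
Delete trivial equation string = string.
No equations remain and no clash or occurs-check failure arose, so a unifier exists.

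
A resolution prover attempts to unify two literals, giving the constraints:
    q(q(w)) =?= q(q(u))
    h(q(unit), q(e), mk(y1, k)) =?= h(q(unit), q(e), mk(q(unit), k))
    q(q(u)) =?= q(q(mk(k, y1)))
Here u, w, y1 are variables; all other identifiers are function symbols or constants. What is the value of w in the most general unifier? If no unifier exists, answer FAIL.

mk(k, q(unit))

Decompose q/1: q(w) =?= q(u).
Decompose q/1: w =?= u.
Bind w := u; no other remaining equation mentions w.
Decompose h/3: q(unit) =?= q(unit),  q(e) =?= q(e),  mk(y1, k) =?= mk(q(unit), k).
Delete trivial equation q(unit) =?= q(unit).
Delete trivial equation q(e) =?= q(e).
Decompose mk/2: y1 =?= q(unit),  k =?= k.
Bind y1 := q(unit); substituting into the one remaining equation that mentions y1 gives: q(q(u)) =?= q(q(mk(k, q(unit)))).
Delete trivial equation k =?= k.
Decompose q/1: q(u) =?= q(mk(k, q(unit))).
Decompose q/1: u =?= mk(k, q(unit)).
Bind u := mk(k, q(unit)). Substituting into the earlier binding gives w := mk(k, q(unit)).
MGU = { w := mk(k, q(unit)), y1 := q(unit), u := mk(k, q(unit)) }, so w := mk(k, q(unit)).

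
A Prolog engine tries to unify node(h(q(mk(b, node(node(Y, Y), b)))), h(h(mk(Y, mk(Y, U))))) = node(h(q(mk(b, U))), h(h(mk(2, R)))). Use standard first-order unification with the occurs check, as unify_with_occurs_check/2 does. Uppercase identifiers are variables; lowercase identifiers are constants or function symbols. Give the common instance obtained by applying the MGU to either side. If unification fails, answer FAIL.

node(h(q(mk(b, node(node(2, 2), b)))), h(h(mk(2, mk(2, node(node(2, 2), b))))))

Decompose node/2: h(q(mk(b, node(node(Y, Y), b)))) = h(q(mk(b, U))),  h(h(mk(Y, mk(Y, U)))) = h(h(mk(2, R))).
Decompose h/1: q(mk(b, node(node(Y, Y), b))) = q(mk(b, U)).
Decompose q/1: mk(b, node(node(Y, Y), b)) = mk(b, U).
Decompose mk/2: b = b,  node(node(Y, Y), b) = U.
Delete trivial equation b = b.
Bind U := node(node(Y, Y), b); substituting into the remaining equation gives: h(h(mk(Y, mk(Y, node(node(Y, Y), b))))) = h(h(mk(2, R))).
Decompose h/1: h(mk(Y, mk(Y, node(node(Y, Y), b)))) = h(mk(2, R)).
Decompose h/1: mk(Y, mk(Y, node(node(Y, Y), b))) = mk(2, R).
Decompose mk/2: Y = 2,  mk(Y, node(node(Y, Y), b)) = R.
Bind Y := 2; substituting into the remaining equation gives: mk(2, node(node(2, 2), b)) = R. Substituting into the earlier binding gives U := node(node(2, 2), b).
Bind R := mk(2, node(node(2, 2), b)).
Applying the MGU to either side gives node(h(q(mk(b, node(node(2, 2), b)))), h(h(mk(2, mk(2, node(node(2, 2), b)))))).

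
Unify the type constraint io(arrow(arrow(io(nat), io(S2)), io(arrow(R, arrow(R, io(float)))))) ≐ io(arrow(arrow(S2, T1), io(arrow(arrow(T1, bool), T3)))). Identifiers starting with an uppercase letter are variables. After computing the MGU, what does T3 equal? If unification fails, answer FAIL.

Decompose io/1: arrow(arrow(io(nat), io(S2)), io(arrow(R, arrow(R, io(float))))) ≐ arrow(arrow(S2, T1), io(arrow(arrow(T1, bool), T3))).
Decompose arrow/2: arrow(io(nat), io(S2)) ≐ arrow(S2, T1),  io(arrow(R, arrow(R, io(float)))) ≐ io(arrow(arrow(T1, bool), T3)).
Decompose arrow/2: io(nat) ≐ S2,  io(S2) ≐ T1.
Bind S2 := io(nat); substituting into the one remaining equation that mentions S2 gives: io(io(nat)) ≐ T1.
Bind T1 := io(io(nat)); substituting into the remaining equation gives: io(arrow(R, arrow(R, io(float)))) ≐ io(arrow(arrow(io(io(nat)), bool), T3)).
Decompose io/1: arrow(R, arrow(R, io(float))) ≐ arrow(arrow(io(io(nat)), bool), T3).
Decompose arrow/2: R ≐ arrow(io(io(nat)), bool),  arrow(R, io(float)) ≐ T3.
Bind R := arrow(io(io(nat)), bool); substituting into the remaining equation gives: arrow(arrow(io(io(nat)), bool), io(float)) ≐ T3.
Bind T3 := arrow(arrow(io(io(nat)), bool), io(float)).
MGU = { S2 := io(nat), T1 := io(io(nat)), R := arrow(io(io(nat)), bool), T3 := arrow(arrow(io(io(nat)), bool), io(float)) }, so T3 := arrow(arrow(io(io(nat)), bool), io(float)).

arrow(arrow(io(io(nat)), bool), io(float))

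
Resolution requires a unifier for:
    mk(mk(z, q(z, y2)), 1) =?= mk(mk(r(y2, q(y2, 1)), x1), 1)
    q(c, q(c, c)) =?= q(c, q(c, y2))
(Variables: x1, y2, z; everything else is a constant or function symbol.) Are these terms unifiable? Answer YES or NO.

Decompose mk/2: mk(z, q(z, y2)) =?= mk(r(y2, q(y2, 1)), x1),  1 =?= 1.
Decompose mk/2: z =?= r(y2, q(y2, 1)),  q(z, y2) =?= x1.
Bind z := r(y2, q(y2, 1)); substituting into the one remaining equation that mentions z gives: q(r(y2, q(y2, 1)), y2) =?= x1.
Bind x1 := q(r(y2, q(y2, 1)), y2); no other remaining equation mentions x1.
Delete trivial equation 1 =?= 1.
Decompose q/2: c =?= c,  q(c, c) =?= q(c, y2).
Delete trivial equation c =?= c.
Decompose q/2: c =?= c,  c =?= y2.
Delete trivial equation c =?= c.
Bind y2 := c. Substituting into the earlier bindings gives z := r(c, q(c, 1)), x1 := q(r(c, q(c, 1)), c).
No equations remain and no clash or occurs-check failure arose, so a unifier exists.

YES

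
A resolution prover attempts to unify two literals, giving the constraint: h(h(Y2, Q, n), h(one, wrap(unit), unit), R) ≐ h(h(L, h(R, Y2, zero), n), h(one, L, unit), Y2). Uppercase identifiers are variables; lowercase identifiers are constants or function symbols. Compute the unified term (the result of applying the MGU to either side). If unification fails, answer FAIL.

h(h(wrap(unit), h(wrap(unit), wrap(unit), zero), n), h(one, wrap(unit), unit), wrap(unit))

Decompose h/3: h(Y2, Q, n) ≐ h(L, h(R, Y2, zero), n),  h(one, wrap(unit), unit) ≐ h(one, L, unit),  R ≐ Y2.
Decompose h/3: Y2 ≐ L,  Q ≐ h(R, Y2, zero),  n ≐ n.
Bind Y2 := L; substituting into the 2 remaining equations that mention Y2 gives: Q ≐ h(R, L, zero),  R ≐ L.
Bind Q := h(R, L, zero); no other remaining equation mentions Q.
Delete trivial equation n ≐ n.
Decompose h/3: one ≐ one,  wrap(unit) ≐ L,  unit ≐ unit.
Delete trivial equation one ≐ one.
Bind L := wrap(unit); substituting into the one remaining equation that mentions L gives: R ≐ wrap(unit). Substituting into the earlier bindings gives Y2 := wrap(unit), Q := h(R, wrap(unit), zero).
Delete trivial equation unit ≐ unit.
Bind R := wrap(unit). Substituting into the earlier binding gives Q := h(wrap(unit), wrap(unit), zero).
Applying the MGU to either side gives h(h(wrap(unit), h(wrap(unit), wrap(unit), zero), n), h(one, wrap(unit), unit), wrap(unit)).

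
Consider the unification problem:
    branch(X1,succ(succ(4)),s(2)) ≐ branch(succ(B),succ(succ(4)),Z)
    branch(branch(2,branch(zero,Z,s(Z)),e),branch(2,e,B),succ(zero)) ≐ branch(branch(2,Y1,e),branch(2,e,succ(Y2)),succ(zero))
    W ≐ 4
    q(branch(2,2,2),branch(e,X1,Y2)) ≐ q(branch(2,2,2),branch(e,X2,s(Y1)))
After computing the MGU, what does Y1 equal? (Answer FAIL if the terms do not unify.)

Decompose branch/3: X1 ≐ succ(B),  succ(succ(4)) ≐ succ(succ(4)),  s(2) ≐ Z.
Bind X1 := succ(B); substituting into the one remaining equation that mentions X1 gives: q(branch(2,2,2),branch(e,succ(B),Y2)) ≐ q(branch(2,2,2),branch(e,X2,s(Y1))).
Delete trivial equation succ(succ(4)) ≐ succ(succ(4)).
Bind Z := s(2); substituting into the one remaining equation that mentions Z gives: branch(branch(2,branch(zero,s(2),s(s(2))),e),branch(2,e,B),succ(zero)) ≐ branch(branch(2,Y1,e),branch(2,e,succ(Y2)),succ(zero)).
Decompose branch/3: branch(2,branch(zero,s(2),s(s(2))),e) ≐ branch(2,Y1,e),  branch(2,e,B) ≐ branch(2,e,succ(Y2)),  succ(zero) ≐ succ(zero).
Decompose branch/3: 2 ≐ 2,  branch(zero,s(2),s(s(2))) ≐ Y1,  e ≐ e.
Delete trivial equation 2 ≐ 2.
Bind Y1 := branch(zero,s(2),s(s(2))); substituting into the one remaining equation that mentions Y1 gives: q(branch(2,2,2),branch(e,succ(B),Y2)) ≐ q(branch(2,2,2),branch(e,X2,s(branch(zero,s(2),s(s(2)))))).
Delete trivial equation e ≐ e.
Decompose branch/3: 2 ≐ 2,  e ≐ e,  B ≐ succ(Y2).
Delete trivial equation 2 ≐ 2.
Delete trivial equation e ≐ e.
Bind B := succ(Y2); substituting into the one remaining equation that mentions B gives: q(branch(2,2,2),branch(e,succ(succ(Y2)),Y2)) ≐ q(branch(2,2,2),branch(e,X2,s(branch(zero,s(2),s(s(2)))))). Substituting into the earlier binding gives X1 := succ(succ(Y2)).
Delete trivial equation succ(zero) ≐ succ(zero).
Bind W := 4; no other remaining equation mentions W.
Decompose q/2: branch(2,2,2) ≐ branch(2,2,2),  branch(e,succ(succ(Y2)),Y2) ≐ branch(e,X2,s(branch(zero,s(2),s(s(2))))).
Delete trivial equation branch(2,2,2) ≐ branch(2,2,2).
Decompose branch/3: e ≐ e,  succ(succ(Y2)) ≐ X2,  Y2 ≐ s(branch(zero,s(2),s(s(2)))).
Delete trivial equation e ≐ e.
Bind X2 := succ(succ(Y2)); no other remaining equation mentions X2.
Bind Y2 := s(branch(zero,s(2),s(s(2)))). Substituting into the earlier bindings gives X1 := succ(succ(s(branch(zero,s(2),s(s(2)))))), B := succ(s(branch(zero,s(2),s(s(2))))), X2 := succ(succ(s(branch(zero,s(2),s(s(2)))))).
MGU = { X1 ↦ succ(succ(s(branch(zero,s(2),s(s(2)))))), Z ↦ s(2), Y1 ↦ branch(zero,s(2),s(s(2))), B ↦ succ(s(branch(zero,s(2),s(s(2))))), W ↦ 4, X2 ↦ succ(succ(s(branch(zero,s(2),s(s(2)))))), Y2 ↦ s(branch(zero,s(2),s(s(2)))) }, so Y1 ↦ branch(zero,s(2),s(s(2))).

branch(zero,s(2),s(s(2)))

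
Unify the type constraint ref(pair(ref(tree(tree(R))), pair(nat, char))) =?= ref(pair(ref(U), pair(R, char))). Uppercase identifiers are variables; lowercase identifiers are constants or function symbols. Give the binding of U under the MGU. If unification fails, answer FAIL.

Decompose ref/1: pair(ref(tree(tree(R))), pair(nat, char)) =?= pair(ref(U), pair(R, char)).
Decompose pair/2: ref(tree(tree(R))) =?= ref(U),  pair(nat, char) =?= pair(R, char).
Decompose ref/1: tree(tree(R)) =?= U.
Bind U := tree(tree(R)); no other remaining equation mentions U.
Decompose pair/2: nat =?= R,  char =?= char.
Bind R := nat; no other remaining equation mentions R. Substituting into the earlier binding gives U := tree(tree(nat)).
Delete trivial equation char =?= char.
MGU = { U := tree(tree(nat)), R := nat }, so U := tree(tree(nat)).

tree(tree(nat))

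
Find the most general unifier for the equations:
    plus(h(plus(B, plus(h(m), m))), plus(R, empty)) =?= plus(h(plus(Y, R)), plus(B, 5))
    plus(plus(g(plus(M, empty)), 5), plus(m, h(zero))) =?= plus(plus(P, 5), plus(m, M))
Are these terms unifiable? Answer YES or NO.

Decompose plus/2: h(plus(B, plus(h(m), m))) =?= h(plus(Y, R)),  plus(R, empty) =?= plus(B, 5).
Decompose h/1: plus(B, plus(h(m), m)) =?= plus(Y, R).
Decompose plus/2: B =?= Y,  plus(h(m), m) =?= R.
Bind B := Y; substituting into the one remaining equation that mentions B gives: plus(R, empty) =?= plus(Y, 5).
Bind R := plus(h(m), m); substituting into the one remaining equation that mentions R gives: plus(plus(h(m), m), empty) =?= plus(Y, 5).
Decompose plus/2: plus(h(m), m) =?= Y,  empty =?= 5.
Bind Y := plus(h(m), m); no other remaining equation mentions Y. Substituting into the earlier binding gives B := plus(h(m), m).
Clash: constants empty and 5 differ; no unifier exists.

NO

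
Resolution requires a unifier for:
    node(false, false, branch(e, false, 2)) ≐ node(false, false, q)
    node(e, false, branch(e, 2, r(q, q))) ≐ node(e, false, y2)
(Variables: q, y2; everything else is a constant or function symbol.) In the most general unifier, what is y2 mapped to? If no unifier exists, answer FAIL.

Decompose node/3: false ≐ false,  false ≐ false,  branch(e, false, 2) ≐ q.
Delete trivial equation false ≐ false.
Delete trivial equation false ≐ false.
Bind q := branch(e, false, 2); substituting into the remaining equation gives: node(e, false, branch(e, 2, r(branch(e, false, 2), branch(e, false, 2)))) ≐ node(e, false, y2).
Decompose node/3: e ≐ e,  false ≐ false,  branch(e, 2, r(branch(e, false, 2), branch(e, false, 2))) ≐ y2.
Delete trivial equation e ≐ e.
Delete trivial equation false ≐ false.
Bind y2 := branch(e, 2, r(branch(e, false, 2), branch(e, false, 2))).
MGU = { q -> branch(e, false, 2), y2 -> branch(e, 2, r(branch(e, false, 2), branch(e, false, 2))) }, so y2 -> branch(e, 2, r(branch(e, false, 2), branch(e, false, 2))).

branch(e, 2, r(branch(e, false, 2), branch(e, false, 2)))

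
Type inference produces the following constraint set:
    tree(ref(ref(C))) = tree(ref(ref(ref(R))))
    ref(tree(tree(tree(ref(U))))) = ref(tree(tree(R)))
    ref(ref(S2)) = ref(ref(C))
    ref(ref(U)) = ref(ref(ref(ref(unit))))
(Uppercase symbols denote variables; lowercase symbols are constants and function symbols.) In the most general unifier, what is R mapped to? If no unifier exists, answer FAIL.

tree(ref(ref(ref(unit))))

Decompose tree/1: ref(ref(C)) = ref(ref(ref(R))).
Decompose ref/1: ref(C) = ref(ref(R)).
Decompose ref/1: C = ref(R).
Bind C := ref(R); substituting into the one remaining equation that mentions C gives: ref(ref(S2)) = ref(ref(ref(R))).
Decompose ref/1: tree(tree(tree(ref(U)))) = tree(tree(R)).
Decompose tree/1: tree(tree(ref(U))) = tree(R).
Decompose tree/1: tree(ref(U)) = R.
Bind R := tree(ref(U)); substituting into the one remaining equation that mentions R gives: ref(ref(S2)) = ref(ref(ref(tree(ref(U))))). Substituting into the earlier binding gives C := ref(tree(ref(U))).
Decompose ref/1: ref(S2) = ref(ref(tree(ref(U)))).
Decompose ref/1: S2 = ref(tree(ref(U))).
Bind S2 := ref(tree(ref(U))); no other remaining equation mentions S2.
Decompose ref/1: ref(U) = ref(ref(ref(unit))).
Decompose ref/1: U = ref(ref(unit)).
Bind U := ref(ref(unit)). Substituting into the earlier bindings gives C := ref(tree(ref(ref(ref(unit))))), R := tree(ref(ref(ref(unit)))), S2 := ref(tree(ref(ref(ref(unit))))).
MGU = { C ↦ ref(tree(ref(ref(ref(unit))))), R ↦ tree(ref(ref(ref(unit)))), S2 ↦ ref(tree(ref(ref(ref(unit))))), U ↦ ref(ref(unit)) }, so R ↦ tree(ref(ref(ref(unit)))).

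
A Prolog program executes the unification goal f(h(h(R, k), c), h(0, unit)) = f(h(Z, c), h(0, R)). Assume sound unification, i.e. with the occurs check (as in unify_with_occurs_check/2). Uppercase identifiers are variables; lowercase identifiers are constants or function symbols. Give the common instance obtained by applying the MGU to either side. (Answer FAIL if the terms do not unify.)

Decompose f/2: h(h(R, k), c) = h(Z, c),  h(0, unit) = h(0, R).
Decompose h/2: h(R, k) = Z,  c = c.
Bind Z := h(R, k); no other remaining equation mentions Z.
Delete trivial equation c = c.
Decompose h/2: 0 = 0,  unit = R.
Delete trivial equation 0 = 0.
Bind R := unit. Substituting into the earlier binding gives Z := h(unit, k).
Applying the MGU to either side gives f(h(h(unit, k), c), h(0, unit)).

f(h(h(unit, k), c), h(0, unit))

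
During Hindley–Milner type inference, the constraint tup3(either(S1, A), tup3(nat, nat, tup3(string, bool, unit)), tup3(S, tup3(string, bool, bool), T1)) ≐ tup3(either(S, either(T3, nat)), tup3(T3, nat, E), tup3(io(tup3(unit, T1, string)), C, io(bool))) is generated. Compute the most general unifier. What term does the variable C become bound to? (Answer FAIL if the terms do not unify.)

tup3(string, bool, bool)

Decompose tup3/3: either(S1, A) ≐ either(S, either(T3, nat)),  tup3(nat, nat, tup3(string, bool, unit)) ≐ tup3(T3, nat, E),  tup3(S, tup3(string, bool, bool), T1) ≐ tup3(io(tup3(unit, T1, string)), C, io(bool)).
Decompose either/2: S1 ≐ S,  A ≐ either(T3, nat).
Bind S1 := S; no other remaining equation mentions S1.
Bind A := either(T3, nat); no other remaining equation mentions A.
Decompose tup3/3: nat ≐ T3,  nat ≐ nat,  tup3(string, bool, unit) ≐ E.
Bind T3 := nat; no other remaining equation mentions T3. Substituting into the earlier binding gives A := either(nat, nat).
Delete trivial equation nat ≐ nat.
Bind E := tup3(string, bool, unit); no other remaining equation mentions E.
Decompose tup3/3: S ≐ io(tup3(unit, T1, string)),  tup3(string, bool, bool) ≐ C,  T1 ≐ io(bool).
Bind S := io(tup3(unit, T1, string)); no other remaining equation mentions S. Substituting into the earlier binding gives S1 := io(tup3(unit, T1, string)).
Bind C := tup3(string, bool, bool); no other remaining equation mentions C.
Bind T1 := io(bool). Substituting into the earlier bindings gives S1 := io(tup3(unit, io(bool), string)), S := io(tup3(unit, io(bool), string)).
MGU = { S1 -> io(tup3(unit, io(bool), string)), A -> either(nat, nat), T3 -> nat, E -> tup3(string, bool, unit), S -> io(tup3(unit, io(bool), string)), C -> tup3(string, bool, bool), T1 -> io(bool) }, so C -> tup3(string, bool, bool).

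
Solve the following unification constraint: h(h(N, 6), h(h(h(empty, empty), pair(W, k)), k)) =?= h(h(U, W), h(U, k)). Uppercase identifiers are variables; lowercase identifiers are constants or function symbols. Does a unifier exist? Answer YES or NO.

YES

Decompose h/2: h(N, 6) =?= h(U, W),  h(h(h(empty, empty), pair(W, k)), k) =?= h(U, k).
Decompose h/2: N =?= U,  6 =?= W.
Bind N := U; no other remaining equation mentions N.
Bind W := 6; substituting into the remaining equation gives: h(h(h(empty, empty), pair(6, k)), k) =?= h(U, k).
Decompose h/2: h(h(empty, empty), pair(6, k)) =?= U,  k =?= k.
Bind U := h(h(empty, empty), pair(6, k)); no other remaining equation mentions U. Substituting into the earlier binding gives N := h(h(empty, empty), pair(6, k)).
Delete trivial equation k =?= k.
No equations remain and no clash or occurs-check failure arose, so a unifier exists.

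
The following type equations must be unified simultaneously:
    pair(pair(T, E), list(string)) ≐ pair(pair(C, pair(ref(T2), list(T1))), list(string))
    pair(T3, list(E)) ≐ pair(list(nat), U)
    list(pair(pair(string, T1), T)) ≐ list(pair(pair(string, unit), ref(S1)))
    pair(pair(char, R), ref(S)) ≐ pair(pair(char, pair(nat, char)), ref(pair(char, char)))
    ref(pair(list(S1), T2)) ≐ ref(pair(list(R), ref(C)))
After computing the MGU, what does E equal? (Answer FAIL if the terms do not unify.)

Decompose pair/2: pair(T, E) ≐ pair(C, pair(ref(T2), list(T1))),  list(string) ≐ list(string).
Decompose pair/2: T ≐ C,  E ≐ pair(ref(T2), list(T1)).
Bind T := C; substituting into the one remaining equation that mentions T gives: list(pair(pair(string, T1), C)) ≐ list(pair(pair(string, unit), ref(S1))).
Bind E := pair(ref(T2), list(T1)); substituting into the one remaining equation that mentions E gives: pair(T3, list(pair(ref(T2), list(T1)))) ≐ pair(list(nat), U).
Delete trivial equation list(string) ≐ list(string).
Decompose pair/2: T3 ≐ list(nat),  list(pair(ref(T2), list(T1))) ≐ U.
Bind T3 := list(nat); no other remaining equation mentions T3.
Bind U := list(pair(ref(T2), list(T1))); no other remaining equation mentions U.
Decompose list/1: pair(pair(string, T1), C) ≐ pair(pair(string, unit), ref(S1)).
Decompose pair/2: pair(string, T1) ≐ pair(string, unit),  C ≐ ref(S1).
Decompose pair/2: string ≐ string,  T1 ≐ unit.
Delete trivial equation string ≐ string.
Bind T1 := unit; no other remaining equation mentions T1. Substituting into the earlier bindings gives E := pair(ref(T2), list(unit)), U := list(pair(ref(T2), list(unit))).
Bind C := ref(S1); substituting into the one remaining equation that mentions C gives: ref(pair(list(S1), T2)) ≐ ref(pair(list(R), ref(ref(S1)))). Substituting into the earlier binding gives T := ref(S1).
Decompose pair/2: pair(char, R) ≐ pair(char, pair(nat, char)),  ref(S) ≐ ref(pair(char, char)).
Decompose pair/2: char ≐ char,  R ≐ pair(nat, char).
Delete trivial equation char ≐ char.
Bind R := pair(nat, char); substituting into the one remaining equation that mentions R gives: ref(pair(list(S1), T2)) ≐ ref(pair(list(pair(nat, char)), ref(ref(S1)))).
Decompose ref/1: S ≐ pair(char, char).
Bind S := pair(char, char); no other remaining equation mentions S.
Decompose ref/1: pair(list(S1), T2) ≐ pair(list(pair(nat, char)), ref(ref(S1))).
Decompose pair/2: list(S1) ≐ list(pair(nat, char)),  T2 ≐ ref(ref(S1)).
Decompose list/1: S1 ≐ pair(nat, char).
Bind S1 := pair(nat, char); substituting into the remaining equation gives: T2 ≐ ref(ref(pair(nat, char))). Substituting into the earlier bindings gives T := ref(pair(nat, char)), C := ref(pair(nat, char)).
Bind T2 := ref(ref(pair(nat, char))). Substituting into the earlier bindings gives E := pair(ref(ref(ref(pair(nat, char)))), list(unit)), U := list(pair(ref(ref(ref(pair(nat, char)))), list(unit))).
MGU = { T -> ref(pair(nat, char)), E -> pair(ref(ref(ref(pair(nat, char)))), list(unit)), T3 -> list(nat), U -> list(pair(ref(ref(ref(pair(nat, char)))), list(unit))), T1 -> unit, C -> ref(pair(nat, char)), R -> pair(nat, char), S -> pair(char, char), S1 -> pair(nat, char), T2 -> ref(ref(pair(nat, char))) }, so E -> pair(ref(ref(ref(pair(nat, char)))), list(unit)).

pair(ref(ref(ref(pair(nat, char)))), list(unit))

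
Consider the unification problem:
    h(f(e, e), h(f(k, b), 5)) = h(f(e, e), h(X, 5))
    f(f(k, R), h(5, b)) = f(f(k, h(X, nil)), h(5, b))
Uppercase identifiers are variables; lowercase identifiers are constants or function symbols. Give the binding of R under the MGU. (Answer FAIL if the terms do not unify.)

Decompose h/2: f(e, e) = f(e, e),  h(f(k, b), 5) = h(X, 5).
Delete trivial equation f(e, e) = f(e, e).
Decompose h/2: f(k, b) = X,  5 = 5.
Bind X := f(k, b); substituting into the one remaining equation that mentions X gives: f(f(k, R), h(5, b)) = f(f(k, h(f(k, b), nil)), h(5, b)).
Delete trivial equation 5 = 5.
Decompose f/2: f(k, R) = f(k, h(f(k, b), nil)),  h(5, b) = h(5, b).
Decompose f/2: k = k,  R = h(f(k, b), nil).
Delete trivial equation k = k.
Bind R := h(f(k, b), nil); no other remaining equation mentions R.
Delete trivial equation h(5, b) = h(5, b).
MGU = { X -> f(k, b), R -> h(f(k, b), nil) }, so R -> h(f(k, b), nil).

h(f(k, b), nil)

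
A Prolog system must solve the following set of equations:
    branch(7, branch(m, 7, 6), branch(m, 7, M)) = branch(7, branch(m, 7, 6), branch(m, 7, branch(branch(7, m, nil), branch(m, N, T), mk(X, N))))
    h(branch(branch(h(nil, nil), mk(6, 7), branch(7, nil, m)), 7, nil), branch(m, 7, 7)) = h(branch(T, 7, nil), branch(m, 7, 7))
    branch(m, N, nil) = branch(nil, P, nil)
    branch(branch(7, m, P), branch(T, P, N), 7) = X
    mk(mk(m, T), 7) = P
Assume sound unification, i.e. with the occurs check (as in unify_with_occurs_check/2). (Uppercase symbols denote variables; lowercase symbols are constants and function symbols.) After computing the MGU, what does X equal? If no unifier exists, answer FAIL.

FAIL

Decompose branch/3: 7 = 7,  branch(m, 7, 6) = branch(m, 7, 6),  branch(m, 7, M) = branch(m, 7, branch(branch(7, m, nil), branch(m, N, T), mk(X, N))).
Delete trivial equation 7 = 7.
Delete trivial equation branch(m, 7, 6) = branch(m, 7, 6).
Decompose branch/3: m = m,  7 = 7,  M = branch(branch(7, m, nil), branch(m, N, T), mk(X, N)).
Delete trivial equation m = m.
Delete trivial equation 7 = 7.
Bind M := branch(branch(7, m, nil), branch(m, N, T), mk(X, N)); no other remaining equation mentions M.
Decompose h/2: branch(branch(h(nil, nil), mk(6, 7), branch(7, nil, m)), 7, nil) = branch(T, 7, nil),  branch(m, 7, 7) = branch(m, 7, 7).
Decompose branch/3: branch(h(nil, nil), mk(6, 7), branch(7, nil, m)) = T,  7 = 7,  nil = nil.
Bind T := branch(h(nil, nil), mk(6, 7), branch(7, nil, m)); substituting into the 2 remaining equations that mention T gives: branch(branch(7, m, P), branch(branch(h(nil, nil), mk(6, 7), branch(7, nil, m)), P, N), 7) = X,  mk(mk(m, branch(h(nil, nil), mk(6, 7), branch(7, nil, m))), 7) = P. Substituting into the earlier binding gives M := branch(branch(7, m, nil), branch(m, N, branch(h(nil, nil), mk(6, 7), branch(7, nil, m))), mk(X, N)).
Delete trivial equation 7 = 7.
Delete trivial equation nil = nil.
Delete trivial equation branch(m, 7, 7) = branch(m, 7, 7).
Decompose branch/3: m = nil,  N = P,  nil = nil.
Clash: constants m and nil differ; no unifier exists.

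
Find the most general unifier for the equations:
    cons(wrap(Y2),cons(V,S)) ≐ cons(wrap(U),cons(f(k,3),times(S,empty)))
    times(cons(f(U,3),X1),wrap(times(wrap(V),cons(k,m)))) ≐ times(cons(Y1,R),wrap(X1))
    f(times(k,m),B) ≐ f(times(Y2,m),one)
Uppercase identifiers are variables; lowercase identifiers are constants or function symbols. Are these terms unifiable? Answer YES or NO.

Decompose cons/2: wrap(Y2) ≐ wrap(U),  cons(V,S) ≐ cons(f(k,3),times(S,empty)).
Decompose wrap/1: Y2 ≐ U.
Bind Y2 := U; substituting into the one remaining equation that mentions Y2 gives: f(times(k,m),B) ≐ f(times(U,m),one).
Decompose cons/2: V ≐ f(k,3),  S ≐ times(S,empty).
Bind V := f(k,3); substituting into the one remaining equation that mentions V gives: times(cons(f(U,3),X1),wrap(times(wrap(f(k,3)),cons(k,m)))) ≐ times(cons(Y1,R),wrap(X1)).
Occurs check fails: S occurs in times(S,empty); the equation S ≐ times(S,empty) has no finite solution.

NO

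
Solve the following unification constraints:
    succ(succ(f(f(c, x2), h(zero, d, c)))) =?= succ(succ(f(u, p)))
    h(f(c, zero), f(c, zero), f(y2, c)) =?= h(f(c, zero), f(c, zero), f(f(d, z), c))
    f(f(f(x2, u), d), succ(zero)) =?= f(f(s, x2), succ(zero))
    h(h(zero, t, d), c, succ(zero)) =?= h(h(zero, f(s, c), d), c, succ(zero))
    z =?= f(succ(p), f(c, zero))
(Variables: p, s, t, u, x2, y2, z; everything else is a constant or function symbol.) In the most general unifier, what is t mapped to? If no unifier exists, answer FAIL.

f(f(d, f(c, d)), c)

Decompose succ/1: succ(f(f(c, x2), h(zero, d, c))) =?= succ(f(u, p)).
Decompose succ/1: f(f(c, x2), h(zero, d, c)) =?= f(u, p).
Decompose f/2: f(c, x2) =?= u,  h(zero, d, c) =?= p.
Bind u := f(c, x2); substituting into the one remaining equation that mentions u gives: f(f(f(x2, f(c, x2)), d), succ(zero)) =?= f(f(s, x2), succ(zero)).
Bind p := h(zero, d, c); substituting into the one remaining equation that mentions p gives: z =?= f(succ(h(zero, d, c)), f(c, zero)).
Decompose h/3: f(c, zero) =?= f(c, zero),  f(c, zero) =?= f(c, zero),  f(y2, c) =?= f(f(d, z), c).
Delete trivial equation f(c, zero) =?= f(c, zero).
Delete trivial equation f(c, zero) =?= f(c, zero).
Decompose f/2: y2 =?= f(d, z),  c =?= c.
Bind y2 := f(d, z); no other remaining equation mentions y2.
Delete trivial equation c =?= c.
Decompose f/2: f(f(x2, f(c, x2)), d) =?= f(s, x2),  succ(zero) =?= succ(zero).
Decompose f/2: f(x2, f(c, x2)) =?= s,  d =?= x2.
Bind s := f(x2, f(c, x2)); substituting into the one remaining equation that mentions s gives: h(h(zero, t, d), c, succ(zero)) =?= h(h(zero, f(f(x2, f(c, x2)), c), d), c, succ(zero)).
Bind x2 := d; substituting into the one remaining equation that mentions x2 gives: h(h(zero, t, d), c, succ(zero)) =?= h(h(zero, f(f(d, f(c, d)), c), d), c, succ(zero)). Substituting into the earlier bindings gives u := f(c, d), s := f(d, f(c, d)).
Delete trivial equation succ(zero) =?= succ(zero).
Decompose h/3: h(zero, t, d) =?= h(zero, f(f(d, f(c, d)), c), d),  c =?= c,  succ(zero) =?= succ(zero).
Decompose h/3: zero =?= zero,  t =?= f(f(d, f(c, d)), c),  d =?= d.
Delete trivial equation zero =?= zero.
Bind t := f(f(d, f(c, d)), c); no other remaining equation mentions t.
Delete trivial equation d =?= d.
Delete trivial equation c =?= c.
Delete trivial equation succ(zero) =?= succ(zero).
Bind z := f(succ(h(zero, d, c)), f(c, zero)). Substituting into the earlier binding gives y2 := f(d, f(succ(h(zero, d, c)), f(c, zero))).
MGU = { u -> f(c, d), p -> h(zero, d, c), y2 -> f(d, f(succ(h(zero, d, c)), f(c, zero))), s -> f(d, f(c, d)), x2 -> d, t -> f(f(d, f(c, d)), c), z -> f(succ(h(zero, d, c)), f(c, zero)) }, so t -> f(f(d, f(c, d)), c).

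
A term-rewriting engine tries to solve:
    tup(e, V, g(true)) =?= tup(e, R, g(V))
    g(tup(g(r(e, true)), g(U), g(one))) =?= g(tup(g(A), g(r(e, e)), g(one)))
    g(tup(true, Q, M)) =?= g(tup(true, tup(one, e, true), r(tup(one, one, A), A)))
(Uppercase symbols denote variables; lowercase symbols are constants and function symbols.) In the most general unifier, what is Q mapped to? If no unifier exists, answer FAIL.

tup(one, e, true)

Decompose tup/3: e =?= e,  V =?= R,  g(true) =?= g(V).
Delete trivial equation e =?= e.
Bind V := R; substituting into the one remaining equation that mentions V gives: g(true) =?= g(R).
Decompose g/1: true =?= R.
Bind R := true; no other remaining equation mentions R. Substituting into the earlier binding gives V := true.
Decompose g/1: tup(g(r(e, true)), g(U), g(one)) =?= tup(g(A), g(r(e, e)), g(one)).
Decompose tup/3: g(r(e, true)) =?= g(A),  g(U) =?= g(r(e, e)),  g(one) =?= g(one).
Decompose g/1: r(e, true) =?= A.
Bind A := r(e, true); substituting into the one remaining equation that mentions A gives: g(tup(true, Q, M)) =?= g(tup(true, tup(one, e, true), r(tup(one, one, r(e, true)), r(e, true)))).
Decompose g/1: U =?= r(e, e).
Bind U := r(e, e); no other remaining equation mentions U.
Delete trivial equation g(one) =?= g(one).
Decompose g/1: tup(true, Q, M) =?= tup(true, tup(one, e, true), r(tup(one, one, r(e, true)), r(e, true))).
Decompose tup/3: true =?= true,  Q =?= tup(one, e, true),  M =?= r(tup(one, one, r(e, true)), r(e, true)).
Delete trivial equation true =?= true.
Bind Q := tup(one, e, true); no other remaining equation mentions Q.
Bind M := r(tup(one, one, r(e, true)), r(e, true)).
MGU = { V := true, R := true, A := r(e, true), U := r(e, e), Q := tup(one, e, true), M := r(tup(one, one, r(e, true)), r(e, true)) }, so Q := tup(one, e, true).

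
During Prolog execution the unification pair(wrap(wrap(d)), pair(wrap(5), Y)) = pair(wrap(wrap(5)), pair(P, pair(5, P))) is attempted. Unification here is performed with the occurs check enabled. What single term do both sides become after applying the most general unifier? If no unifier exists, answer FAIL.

FAIL

Decompose pair/2: wrap(wrap(d)) = wrap(wrap(5)),  pair(wrap(5), Y) = pair(P, pair(5, P)).
Decompose wrap/1: wrap(d) = wrap(5).
Decompose wrap/1: d = 5.
Clash: constants d and 5 differ; no unifier exists.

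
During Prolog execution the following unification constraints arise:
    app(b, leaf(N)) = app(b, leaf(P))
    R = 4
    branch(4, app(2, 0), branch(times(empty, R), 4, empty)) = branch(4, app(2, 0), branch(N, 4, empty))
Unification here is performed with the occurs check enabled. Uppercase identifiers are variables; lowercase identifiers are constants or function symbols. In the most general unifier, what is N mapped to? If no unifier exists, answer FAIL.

times(empty, 4)

Decompose app/2: b = b,  leaf(N) = leaf(P).
Delete trivial equation b = b.
Decompose leaf/1: N = P.
Bind N := P; substituting into the one remaining equation that mentions N gives: branch(4, app(2, 0), branch(times(empty, R), 4, empty)) = branch(4, app(2, 0), branch(P, 4, empty)).
Bind R := 4; substituting into the remaining equation gives: branch(4, app(2, 0), branch(times(empty, 4), 4, empty)) = branch(4, app(2, 0), branch(P, 4, empty)).
Decompose branch/3: 4 = 4,  app(2, 0) = app(2, 0),  branch(times(empty, 4), 4, empty) = branch(P, 4, empty).
Delete trivial equation 4 = 4.
Delete trivial equation app(2, 0) = app(2, 0).
Decompose branch/3: times(empty, 4) = P,  4 = 4,  empty = empty.
Bind P := times(empty, 4); no other remaining equation mentions P. Substituting into the earlier binding gives N := times(empty, 4).
Delete trivial equation 4 = 4.
Delete trivial equation empty = empty.
MGU = { N ↦ times(empty, 4), R ↦ 4, P ↦ times(empty, 4) }, so N ↦ times(empty, 4).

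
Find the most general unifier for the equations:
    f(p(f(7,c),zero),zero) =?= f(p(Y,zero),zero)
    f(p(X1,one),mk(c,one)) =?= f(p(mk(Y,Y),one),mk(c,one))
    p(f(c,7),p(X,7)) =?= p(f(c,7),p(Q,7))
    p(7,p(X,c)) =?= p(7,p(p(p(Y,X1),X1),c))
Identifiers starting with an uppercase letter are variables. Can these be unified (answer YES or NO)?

YES

Decompose f/2: p(f(7,c),zero) =?= p(Y,zero),  zero =?= zero.
Decompose p/2: f(7,c) =?= Y,  zero =?= zero.
Bind Y := f(7,c); substituting into the 2 remaining equations that mention Y gives: f(p(X1,one),mk(c,one)) =?= f(p(mk(f(7,c),f(7,c)),one),mk(c,one)),  p(7,p(X,c)) =?= p(7,p(p(p(f(7,c),X1),X1),c)).
Delete trivial equation zero =?= zero.
Delete trivial equation zero =?= zero.
Decompose f/2: p(X1,one) =?= p(mk(f(7,c),f(7,c)),one),  mk(c,one) =?= mk(c,one).
Decompose p/2: X1 =?= mk(f(7,c),f(7,c)),  one =?= one.
Bind X1 := mk(f(7,c),f(7,c)); substituting into the one remaining equation that mentions X1 gives: p(7,p(X,c)) =?= p(7,p(p(p(f(7,c),mk(f(7,c),f(7,c))),mk(f(7,c),f(7,c))),c)).
Delete trivial equation one =?= one.
Delete trivial equation mk(c,one) =?= mk(c,one).
Decompose p/2: f(c,7) =?= f(c,7),  p(X,7) =?= p(Q,7).
Delete trivial equation f(c,7) =?= f(c,7).
Decompose p/2: X =?= Q,  7 =?= 7.
Bind X := Q; substituting into the one remaining equation that mentions X gives: p(7,p(Q,c)) =?= p(7,p(p(p(f(7,c),mk(f(7,c),f(7,c))),mk(f(7,c),f(7,c))),c)).
Delete trivial equation 7 =?= 7.
Decompose p/2: 7 =?= 7,  p(Q,c) =?= p(p(p(f(7,c),mk(f(7,c),f(7,c))),mk(f(7,c),f(7,c))),c).
Delete trivial equation 7 =?= 7.
Decompose p/2: Q =?= p(p(f(7,c),mk(f(7,c),f(7,c))),mk(f(7,c),f(7,c))),  c =?= c.
Bind Q := p(p(f(7,c),mk(f(7,c),f(7,c))),mk(f(7,c),f(7,c))); no other remaining equation mentions Q. Substituting into the earlier binding gives X := p(p(f(7,c),mk(f(7,c),f(7,c))),mk(f(7,c),f(7,c))).
Delete trivial equation c =?= c.
No equations remain and no clash or occurs-check failure arose, so a unifier exists.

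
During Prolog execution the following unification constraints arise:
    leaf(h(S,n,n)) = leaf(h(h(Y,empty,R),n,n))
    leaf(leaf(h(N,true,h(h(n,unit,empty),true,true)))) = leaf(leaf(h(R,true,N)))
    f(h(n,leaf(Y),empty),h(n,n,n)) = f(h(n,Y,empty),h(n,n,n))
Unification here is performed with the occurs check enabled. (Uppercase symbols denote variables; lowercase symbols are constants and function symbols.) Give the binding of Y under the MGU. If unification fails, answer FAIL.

Decompose leaf/1: h(S,n,n) = h(h(Y,empty,R),n,n).
Decompose h/3: S = h(Y,empty,R),  n = n,  n = n.
Bind S := h(Y,empty,R); no other remaining equation mentions S.
Delete trivial equation n = n.
Delete trivial equation n = n.
Decompose leaf/1: leaf(h(N,true,h(h(n,unit,empty),true,true))) = leaf(h(R,true,N)).
Decompose leaf/1: h(N,true,h(h(n,unit,empty),true,true)) = h(R,true,N).
Decompose h/3: N = R,  true = true,  h(h(n,unit,empty),true,true) = N.
Bind N := R; substituting into the one remaining equation that mentions N gives: h(h(n,unit,empty),true,true) = R.
Delete trivial equation true = true.
Bind R := h(h(n,unit,empty),true,true); no other remaining equation mentions R. Substituting into the earlier bindings gives S := h(Y,empty,h(h(n,unit,empty),true,true)), N := h(h(n,unit,empty),true,true).
Decompose f/2: h(n,leaf(Y),empty) = h(n,Y,empty),  h(n,n,n) = h(n,n,n).
Decompose h/3: n = n,  leaf(Y) = Y,  empty = empty.
Delete trivial equation n = n.
Occurs check fails: Y occurs in leaf(Y); the equation Y = leaf(Y) has no finite solution.

FAIL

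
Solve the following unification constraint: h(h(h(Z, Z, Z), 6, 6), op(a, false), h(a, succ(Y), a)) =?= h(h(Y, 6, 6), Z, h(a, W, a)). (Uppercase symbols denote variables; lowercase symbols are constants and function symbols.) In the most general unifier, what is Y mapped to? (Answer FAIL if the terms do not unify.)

Decompose h/3: h(h(Z, Z, Z), 6, 6) =?= h(Y, 6, 6),  op(a, false) =?= Z,  h(a, succ(Y), a) =?= h(a, W, a).
Decompose h/3: h(Z, Z, Z) =?= Y,  6 =?= 6,  6 =?= 6.
Bind Y := h(Z, Z, Z); substituting into the one remaining equation that mentions Y gives: h(a, succ(h(Z, Z, Z)), a) =?= h(a, W, a).
Delete trivial equation 6 =?= 6.
Delete trivial equation 6 =?= 6.
Bind Z := op(a, false); substituting into the remaining equation gives: h(a, succ(h(op(a, false), op(a, false), op(a, false))), a) =?= h(a, W, a). Substituting into the earlier binding gives Y := h(op(a, false), op(a, false), op(a, false)).
Decompose h/3: a =?= a,  succ(h(op(a, false), op(a, false), op(a, false))) =?= W,  a =?= a.
Delete trivial equation a =?= a.
Bind W := succ(h(op(a, false), op(a, false), op(a, false))); no other remaining equation mentions W.
Delete trivial equation a =?= a.
MGU = { Y := h(op(a, false), op(a, false), op(a, false)), Z := op(a, false), W := succ(h(op(a, false), op(a, false), op(a, false))) }, so Y := h(op(a, false), op(a, false), op(a, false)).

h(op(a, false), op(a, false), op(a, false))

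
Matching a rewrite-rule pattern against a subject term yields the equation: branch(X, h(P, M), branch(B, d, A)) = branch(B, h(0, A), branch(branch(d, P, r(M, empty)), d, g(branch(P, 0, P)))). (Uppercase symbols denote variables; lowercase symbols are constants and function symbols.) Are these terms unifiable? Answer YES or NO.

YES

Decompose branch/3: X = B,  h(P, M) = h(0, A),  branch(B, d, A) = branch(branch(d, P, r(M, empty)), d, g(branch(P, 0, P))).
Bind X := B; no other remaining equation mentions X.
Decompose h/2: P = 0,  M = A.
Bind P := 0; substituting into the one remaining equation that mentions P gives: branch(B, d, A) = branch(branch(d, 0, r(M, empty)), d, g(branch(0, 0, 0))).
Bind M := A; substituting into the remaining equation gives: branch(B, d, A) = branch(branch(d, 0, r(A, empty)), d, g(branch(0, 0, 0))).
Decompose branch/3: B = branch(d, 0, r(A, empty)),  d = d,  A = g(branch(0, 0, 0)).
Bind B := branch(d, 0, r(A, empty)); no other remaining equation mentions B. Substituting into the earlier binding gives X := branch(d, 0, r(A, empty)).
Delete trivial equation d = d.
Bind A := g(branch(0, 0, 0)). Substituting into the earlier bindings gives X := branch(d, 0, r(g(branch(0, 0, 0)), empty)), M := g(branch(0, 0, 0)), B := branch(d, 0, r(g(branch(0, 0, 0)), empty)).
No equations remain and no clash or occurs-check failure arose, so a unifier exists.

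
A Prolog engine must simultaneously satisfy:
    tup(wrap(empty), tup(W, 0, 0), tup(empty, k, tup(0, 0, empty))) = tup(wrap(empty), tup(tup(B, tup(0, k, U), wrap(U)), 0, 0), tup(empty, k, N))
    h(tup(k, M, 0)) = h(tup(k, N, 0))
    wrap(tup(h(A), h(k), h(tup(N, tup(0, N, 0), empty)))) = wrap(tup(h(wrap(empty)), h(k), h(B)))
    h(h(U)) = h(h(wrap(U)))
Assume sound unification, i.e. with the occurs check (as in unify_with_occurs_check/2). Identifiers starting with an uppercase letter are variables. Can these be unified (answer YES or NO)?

NO

Decompose tup/3: wrap(empty) = wrap(empty),  tup(W, 0, 0) = tup(tup(B, tup(0, k, U), wrap(U)), 0, 0),  tup(empty, k, tup(0, 0, empty)) = tup(empty, k, N).
Delete trivial equation wrap(empty) = wrap(empty).
Decompose tup/3: W = tup(B, tup(0, k, U), wrap(U)),  0 = 0,  0 = 0.
Bind W := tup(B, tup(0, k, U), wrap(U)); no other remaining equation mentions W.
Delete trivial equation 0 = 0.
Delete trivial equation 0 = 0.
Decompose tup/3: empty = empty,  k = k,  tup(0, 0, empty) = N.
Delete trivial equation empty = empty.
Delete trivial equation k = k.
Bind N := tup(0, 0, empty); substituting into the 2 remaining equations that mention N gives: h(tup(k, M, 0)) = h(tup(k, tup(0, 0, empty), 0)),  wrap(tup(h(A), h(k), h(tup(tup(0, 0, empty), tup(0, tup(0, 0, empty), 0), empty)))) = wrap(tup(h(wrap(empty)), h(k), h(B))).
Decompose h/1: tup(k, M, 0) = tup(k, tup(0, 0, empty), 0).
Decompose tup/3: k = k,  M = tup(0, 0, empty),  0 = 0.
Delete trivial equation k = k.
Bind M := tup(0, 0, empty); no other remaining equation mentions M.
Delete trivial equation 0 = 0.
Decompose wrap/1: tup(h(A), h(k), h(tup(tup(0, 0, empty), tup(0, tup(0, 0, empty), 0), empty))) = tup(h(wrap(empty)), h(k), h(B)).
Decompose tup/3: h(A) = h(wrap(empty)),  h(k) = h(k),  h(tup(tup(0, 0, empty), tup(0, tup(0, 0, empty), 0), empty)) = h(B).
Decompose h/1: A = wrap(empty).
Bind A := wrap(empty); no other remaining equation mentions A.
Delete trivial equation h(k) = h(k).
Decompose h/1: tup(tup(0, 0, empty), tup(0, tup(0, 0, empty), 0), empty) = B.
Bind B := tup(tup(0, 0, empty), tup(0, tup(0, 0, empty), 0), empty); no other remaining equation mentions B. Substituting into the earlier binding gives W := tup(tup(tup(0, 0, empty), tup(0, tup(0, 0, empty), 0), empty), tup(0, k, U), wrap(U)).
Decompose h/1: h(U) = h(wrap(U)).
Decompose h/1: U = wrap(U).
Occurs check fails: U occurs in wrap(U); the equation U = wrap(U) has no finite solution.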